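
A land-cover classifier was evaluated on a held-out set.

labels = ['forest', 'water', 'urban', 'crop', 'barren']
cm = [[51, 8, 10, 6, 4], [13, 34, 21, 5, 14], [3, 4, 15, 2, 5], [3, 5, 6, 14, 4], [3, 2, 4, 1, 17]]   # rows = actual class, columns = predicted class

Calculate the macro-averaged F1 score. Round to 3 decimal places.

Per-class F1 score (2·TP/(2·TP+FP+FN)):
  forest: TP=51, FP=13+3+3+3=22, FN=8+10+6+4=28 → 102/152 = 0.6711
  water: TP=34, FP=8+4+5+2=19, FN=13+21+5+14=53 → 68/140 = 0.4857
  urban: TP=15, FP=10+21+6+4=41, FN=3+4+2+5=14 → 30/85 = 0.3529
  crop: TP=14, FP=6+5+2+1=14, FN=3+5+6+4=18 → 28/60 = 0.4667
  barren: TP=17, FP=4+14+5+4=27, FN=3+2+4+1=10 → 34/71 = 0.4789
Macro-F1 score = mean = (0.6711 + 0.4857 + 0.3529 + 0.4667 + 0.4789) / 5 = 0.491

0.491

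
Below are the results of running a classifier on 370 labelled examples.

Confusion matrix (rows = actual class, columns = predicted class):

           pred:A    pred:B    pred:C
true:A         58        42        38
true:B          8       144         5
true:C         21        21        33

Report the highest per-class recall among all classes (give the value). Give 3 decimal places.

Per-class recall (TP/(TP+FN)):
  A: TP=58, FN=42+38=80 → 58/138 = 0.4203
  B: TP=144, FN=8+5=13 → 144/157 = 0.9172
  C: TP=33, FN=21+21=42 → 33/75 = 0.4400
Highest is class 'B' with recall = 0.917.

0.917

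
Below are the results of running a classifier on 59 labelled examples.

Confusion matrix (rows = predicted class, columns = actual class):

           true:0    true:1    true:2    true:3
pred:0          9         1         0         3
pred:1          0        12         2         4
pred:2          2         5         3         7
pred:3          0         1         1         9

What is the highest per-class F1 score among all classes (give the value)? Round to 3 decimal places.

0.750

Per-class F1 score (2·TP/(2·TP+FP+FN)):
  0: TP=9, FP=1+0+3=4, FN=0+2+0=2 → 18/24 = 0.7500
  1: TP=12, FP=0+2+4=6, FN=1+5+1=7 → 24/37 = 0.6486
  2: TP=3, FP=2+5+7=14, FN=0+2+1=3 → 6/23 = 0.2609
  3: TP=9, FP=0+1+1=2, FN=3+4+7=14 → 18/34 = 0.5294
Highest is class '0' with F1 score = 0.750.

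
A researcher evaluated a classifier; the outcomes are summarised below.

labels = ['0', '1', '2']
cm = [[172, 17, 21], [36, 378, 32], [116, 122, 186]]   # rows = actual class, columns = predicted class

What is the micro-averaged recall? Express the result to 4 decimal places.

0.6815

Micro-averaging pools counts across classes: ΣTP=736, ΣFP=344, ΣFN=344.
Micro-recall = TP/(TP+FN) on pooled counts = 0.6815 (equals overall accuracy in single-label multiclass).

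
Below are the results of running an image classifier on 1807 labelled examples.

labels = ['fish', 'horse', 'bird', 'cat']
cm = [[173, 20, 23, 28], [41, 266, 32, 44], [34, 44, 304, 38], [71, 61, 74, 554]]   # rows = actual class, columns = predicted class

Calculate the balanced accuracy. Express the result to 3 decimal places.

0.714

Balanced accuracy = mean of per-class recall.
  fish: recall = 173/244 = 0.7090
  horse: recall = 266/383 = 0.6945
  bird: recall = 304/420 = 0.7238
  cat: recall = 554/760 = 0.7289
Mean = (0.7090 + 0.6945 + 0.7238 + 0.7289) / 4 = 0.714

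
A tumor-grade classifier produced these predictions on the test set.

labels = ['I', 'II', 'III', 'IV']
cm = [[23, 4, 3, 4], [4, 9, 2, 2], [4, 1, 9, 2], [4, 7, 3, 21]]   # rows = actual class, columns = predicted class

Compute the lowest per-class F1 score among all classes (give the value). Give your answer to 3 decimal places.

Per-class F1 score (2·TP/(2·TP+FP+FN)):
  I: TP=23, FP=4+4+4=12, FN=4+3+4=11 → 46/69 = 0.6667
  II: TP=9, FP=4+1+7=12, FN=4+2+2=8 → 18/38 = 0.4737
  III: TP=9, FP=3+2+3=8, FN=4+1+2=7 → 18/33 = 0.5455
  IV: TP=21, FP=4+2+2=8, FN=4+7+3=14 → 42/64 = 0.6563
Lowest is class 'II' with F1 score = 0.474.

0.474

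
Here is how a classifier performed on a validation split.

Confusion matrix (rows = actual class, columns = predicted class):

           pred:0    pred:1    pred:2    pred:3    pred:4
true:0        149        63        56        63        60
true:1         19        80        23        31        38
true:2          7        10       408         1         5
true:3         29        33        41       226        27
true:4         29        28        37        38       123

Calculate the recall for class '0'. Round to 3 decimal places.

One-vs-rest for '0': TP = diagonal; FP = other classes predicted '0'; FN = '0' predicted as other.
recall = TP/(TP+FN).
0: TP=149, FN=63+56+63+60=242 → 149/391 = 0.3811

0.381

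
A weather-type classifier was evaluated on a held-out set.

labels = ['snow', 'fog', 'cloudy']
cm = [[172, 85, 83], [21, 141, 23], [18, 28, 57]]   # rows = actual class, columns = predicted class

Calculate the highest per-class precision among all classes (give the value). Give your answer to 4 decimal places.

0.8152

Per-class precision (TP/(TP+FP)):
  snow: TP=172, FP=21+18=39 → 172/211 = 0.81517
  fog: TP=141, FP=85+28=113 → 141/254 = 0.55512
  cloudy: TP=57, FP=83+23=106 → 57/163 = 0.34969
Highest is class 'snow' with precision = 0.8152.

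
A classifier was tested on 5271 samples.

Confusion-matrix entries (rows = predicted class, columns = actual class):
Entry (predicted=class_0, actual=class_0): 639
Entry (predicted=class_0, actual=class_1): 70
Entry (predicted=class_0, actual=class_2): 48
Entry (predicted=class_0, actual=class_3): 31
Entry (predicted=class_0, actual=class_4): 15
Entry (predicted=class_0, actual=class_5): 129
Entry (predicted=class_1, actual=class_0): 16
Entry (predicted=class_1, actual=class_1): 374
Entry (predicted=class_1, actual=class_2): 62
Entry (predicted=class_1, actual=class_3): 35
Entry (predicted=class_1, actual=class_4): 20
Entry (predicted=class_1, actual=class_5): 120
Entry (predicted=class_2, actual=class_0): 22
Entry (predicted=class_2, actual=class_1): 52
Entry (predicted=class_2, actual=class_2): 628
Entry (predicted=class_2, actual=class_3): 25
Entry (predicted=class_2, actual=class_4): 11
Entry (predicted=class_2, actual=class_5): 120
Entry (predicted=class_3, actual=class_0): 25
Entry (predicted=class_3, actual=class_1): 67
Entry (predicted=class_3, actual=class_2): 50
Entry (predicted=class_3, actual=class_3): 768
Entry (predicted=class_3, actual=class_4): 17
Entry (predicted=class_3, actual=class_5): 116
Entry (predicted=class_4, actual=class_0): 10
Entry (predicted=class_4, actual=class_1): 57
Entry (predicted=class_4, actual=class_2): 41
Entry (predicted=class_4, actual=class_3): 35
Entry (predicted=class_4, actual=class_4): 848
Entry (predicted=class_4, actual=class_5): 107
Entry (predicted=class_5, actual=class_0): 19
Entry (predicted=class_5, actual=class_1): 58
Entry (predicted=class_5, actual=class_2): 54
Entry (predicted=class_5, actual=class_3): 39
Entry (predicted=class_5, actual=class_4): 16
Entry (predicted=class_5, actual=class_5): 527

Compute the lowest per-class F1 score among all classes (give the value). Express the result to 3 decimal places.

0.573

Per-class F1 score (2·TP/(2·TP+FP+FN)):
  class_0: TP=639, FP=70+48+31+15+129=293, FN=16+22+25+10+19=92 → 1278/1663 = 0.7685
  class_1: TP=374, FP=16+62+35+20+120=253, FN=70+52+67+57+58=304 → 748/1305 = 0.5732
  class_2: TP=628, FP=22+52+25+11+120=230, FN=48+62+50+41+54=255 → 1256/1741 = 0.7214
  class_3: TP=768, FP=25+67+50+17+116=275, FN=31+35+25+35+39=165 → 1536/1976 = 0.7773
  class_4: TP=848, FP=10+57+41+35+107=250, FN=15+20+11+17+16=79 → 1696/2025 = 0.8375
  class_5: TP=527, FP=19+58+54+39+16=186, FN=129+120+120+116+107=592 → 1054/1832 = 0.5753
Lowest is class 'class_1' with F1 score = 0.573.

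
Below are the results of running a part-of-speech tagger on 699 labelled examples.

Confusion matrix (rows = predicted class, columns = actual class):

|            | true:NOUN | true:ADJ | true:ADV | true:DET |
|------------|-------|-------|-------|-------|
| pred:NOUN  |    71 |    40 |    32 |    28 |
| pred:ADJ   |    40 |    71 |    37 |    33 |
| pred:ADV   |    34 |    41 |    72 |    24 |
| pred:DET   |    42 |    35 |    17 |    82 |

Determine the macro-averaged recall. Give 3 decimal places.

0.427

Per-class recall (TP/(TP+FN)):
  NOUN: TP=71, FN=40+34+42=116 → 71/187 = 0.3797
  ADJ: TP=71, FN=40+41+35=116 → 71/187 = 0.3797
  ADV: TP=72, FN=32+37+17=86 → 72/158 = 0.4557
  DET: TP=82, FN=28+33+24=85 → 82/167 = 0.4910
Macro-recall = mean = (0.3797 + 0.3797 + 0.4557 + 0.4910) / 4 = 0.427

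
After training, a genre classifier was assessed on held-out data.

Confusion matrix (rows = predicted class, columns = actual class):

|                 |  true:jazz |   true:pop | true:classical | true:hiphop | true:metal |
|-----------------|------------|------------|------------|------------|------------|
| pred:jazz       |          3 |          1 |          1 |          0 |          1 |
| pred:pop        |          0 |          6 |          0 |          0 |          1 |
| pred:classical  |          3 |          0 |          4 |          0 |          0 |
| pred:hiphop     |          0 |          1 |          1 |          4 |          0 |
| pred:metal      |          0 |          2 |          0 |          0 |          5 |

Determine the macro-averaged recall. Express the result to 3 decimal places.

Per-class recall (TP/(TP+FN)):
  jazz: TP=3, FN=0+3+0+0=3 → 3/6 = 0.5000
  pop: TP=6, FN=1+0+1+2=4 → 6/10 = 0.6000
  classical: TP=4, FN=1+0+1+0=2 → 4/6 = 0.6667
  hiphop: TP=4, FN=0+0+0+0=0 → 4/4 = 1.0000
  metal: TP=5, FN=1+1+0+0=2 → 5/7 = 0.7143
Macro-recall = mean = (0.5000 + 0.6000 + 0.6667 + 1.0000 + 0.7143) / 5 = 0.696

0.696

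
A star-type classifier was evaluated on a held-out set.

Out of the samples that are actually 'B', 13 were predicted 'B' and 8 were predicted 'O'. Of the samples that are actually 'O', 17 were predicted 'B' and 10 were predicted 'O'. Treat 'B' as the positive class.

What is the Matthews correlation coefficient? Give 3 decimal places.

MCC = (TP·TN − FP·FN) / √((TP+FP)(TP+FN)(TN+FP)(TN+FN))
Numerator = 13·10 − 17·8 = -6
Denominator = √(30·21·27·18) = √306180 = 553.3353
MCC = -6 / 553.3353 = -0.011

-0.011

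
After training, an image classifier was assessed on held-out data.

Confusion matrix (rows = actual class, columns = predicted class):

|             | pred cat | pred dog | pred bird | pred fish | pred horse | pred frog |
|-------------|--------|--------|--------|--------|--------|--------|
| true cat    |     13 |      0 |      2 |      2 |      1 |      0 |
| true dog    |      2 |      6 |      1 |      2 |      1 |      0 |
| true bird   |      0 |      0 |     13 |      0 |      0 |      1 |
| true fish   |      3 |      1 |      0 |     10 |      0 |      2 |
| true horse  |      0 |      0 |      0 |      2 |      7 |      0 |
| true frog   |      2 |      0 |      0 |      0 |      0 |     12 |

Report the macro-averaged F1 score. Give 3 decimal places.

Per-class F1 score (2·TP/(2·TP+FP+FN)):
  cat: TP=13, FP=2+0+3+0+2=7, FN=0+2+2+1+0=5 → 26/38 = 0.6842
  dog: TP=6, FP=0+0+1+0+0=1, FN=2+1+2+1+0=6 → 12/19 = 0.6316
  bird: TP=13, FP=2+1+0+0+0=3, FN=0+0+0+0+1=1 → 26/30 = 0.8667
  fish: TP=10, FP=2+2+0+2+0=6, FN=3+1+0+0+2=6 → 20/32 = 0.6250
  horse: TP=7, FP=1+1+0+0+0=2, FN=0+0+0+2+0=2 → 14/18 = 0.7778
  frog: TP=12, FP=0+0+1+2+0=3, FN=2+0+0+0+0=2 → 24/29 = 0.8276
Macro-F1 score = mean = (0.6842 + 0.6316 + 0.8667 + 0.6250 + 0.7778 + 0.8276) / 6 = 0.735

0.735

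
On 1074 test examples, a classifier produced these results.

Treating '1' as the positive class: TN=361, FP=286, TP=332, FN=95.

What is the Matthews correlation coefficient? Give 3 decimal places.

0.332

MCC = (TP·TN − FP·FN) / √((TP+FP)(TP+FN)(TN+FP)(TN+FN))
Numerator = 332·361 − 286·95 = 92682
Denominator = √(618·427·647·456) = √77854814352 = 279024.7558
MCC = 92682 / 279024.7558 = 0.332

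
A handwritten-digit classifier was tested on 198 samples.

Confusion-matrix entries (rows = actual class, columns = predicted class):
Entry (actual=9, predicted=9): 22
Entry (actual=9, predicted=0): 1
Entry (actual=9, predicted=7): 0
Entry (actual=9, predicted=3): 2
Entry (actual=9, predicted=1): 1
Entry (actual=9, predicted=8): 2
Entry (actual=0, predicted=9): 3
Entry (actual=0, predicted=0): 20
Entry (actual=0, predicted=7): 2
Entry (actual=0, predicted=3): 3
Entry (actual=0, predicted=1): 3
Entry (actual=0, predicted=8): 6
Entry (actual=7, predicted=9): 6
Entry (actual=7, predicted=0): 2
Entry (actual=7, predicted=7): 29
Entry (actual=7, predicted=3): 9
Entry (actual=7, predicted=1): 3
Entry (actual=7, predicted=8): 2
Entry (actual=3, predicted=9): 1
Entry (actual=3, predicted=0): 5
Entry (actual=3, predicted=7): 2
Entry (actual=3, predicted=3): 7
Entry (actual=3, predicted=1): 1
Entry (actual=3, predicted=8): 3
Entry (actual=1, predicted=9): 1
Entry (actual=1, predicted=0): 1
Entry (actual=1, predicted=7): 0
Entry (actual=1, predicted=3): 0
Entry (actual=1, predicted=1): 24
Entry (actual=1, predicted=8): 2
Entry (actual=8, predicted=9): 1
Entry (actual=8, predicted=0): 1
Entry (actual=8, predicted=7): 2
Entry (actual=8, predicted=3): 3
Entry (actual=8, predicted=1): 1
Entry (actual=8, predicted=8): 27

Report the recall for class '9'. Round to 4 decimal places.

Treat '9' as positive and all other classes as negative.
recall = TP/(TP+FN).
9: TP=22, FN=1+0+2+1+2=6 → 22/28 = 0.78571

0.7857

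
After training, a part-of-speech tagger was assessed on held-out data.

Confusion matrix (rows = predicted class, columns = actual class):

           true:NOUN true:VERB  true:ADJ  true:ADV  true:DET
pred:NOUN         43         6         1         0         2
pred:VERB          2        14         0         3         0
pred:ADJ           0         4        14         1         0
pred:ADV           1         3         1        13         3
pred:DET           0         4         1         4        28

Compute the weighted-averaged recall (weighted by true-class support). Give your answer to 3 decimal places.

0.757

Per-class recall (TP/(TP+FN)):
  NOUN: TP=43, FN=2+0+1+0=3 → 43/46 = 0.9348
  VERB: TP=14, FN=6+4+3+4=17 → 14/31 = 0.4516
  ADJ: TP=14, FN=1+0+1+1=3 → 14/17 = 0.8235
  ADV: TP=13, FN=0+3+1+4=8 → 13/21 = 0.6190
  DET: TP=28, FN=2+0+0+3=5 → 28/33 = 0.8485
Weighted-recall = Σ (supportᵢ/N)·recallᵢ with N=148: (46/148)·0.9348 + (31/148)·0.4516 + (17/148)·0.8235 + (21/148)·0.6190 + (33/148)·0.8485 = 0.757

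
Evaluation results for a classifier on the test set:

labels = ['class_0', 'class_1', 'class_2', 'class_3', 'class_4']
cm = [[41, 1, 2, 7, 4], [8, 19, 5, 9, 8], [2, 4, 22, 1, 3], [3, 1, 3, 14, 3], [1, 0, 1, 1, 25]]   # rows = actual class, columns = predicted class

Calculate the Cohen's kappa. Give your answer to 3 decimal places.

Observed agreement pₒ = trace/N = 121/188 = 0.6436
Expected agreement pₑ = Σ (rowᵢ·colᵢ)/N² = (55·55 + 49·25 + 32·33 + 24·32 + 28·43)/188² = 0.2059
κ = (pₒ − pₑ)/(1 − pₑ) = (0.6436 − 0.2059)/(1 − 0.2059) = 0.551

0.551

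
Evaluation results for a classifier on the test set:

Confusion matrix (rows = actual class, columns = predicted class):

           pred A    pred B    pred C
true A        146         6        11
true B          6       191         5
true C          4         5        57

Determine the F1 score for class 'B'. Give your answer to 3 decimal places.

0.946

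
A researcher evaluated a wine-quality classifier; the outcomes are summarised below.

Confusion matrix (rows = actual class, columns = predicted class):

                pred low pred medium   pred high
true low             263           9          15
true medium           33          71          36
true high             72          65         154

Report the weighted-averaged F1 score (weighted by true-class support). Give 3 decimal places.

0.670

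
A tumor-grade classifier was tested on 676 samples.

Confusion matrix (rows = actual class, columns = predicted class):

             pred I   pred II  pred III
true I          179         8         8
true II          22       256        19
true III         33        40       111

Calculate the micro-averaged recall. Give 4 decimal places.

0.8077

Micro-averaging pools counts across classes: ΣTP=546, ΣFP=130, ΣFN=130.
Micro-recall = TP/(TP+FN) on pooled counts = 0.8077 (equals overall accuracy in single-label multiclass).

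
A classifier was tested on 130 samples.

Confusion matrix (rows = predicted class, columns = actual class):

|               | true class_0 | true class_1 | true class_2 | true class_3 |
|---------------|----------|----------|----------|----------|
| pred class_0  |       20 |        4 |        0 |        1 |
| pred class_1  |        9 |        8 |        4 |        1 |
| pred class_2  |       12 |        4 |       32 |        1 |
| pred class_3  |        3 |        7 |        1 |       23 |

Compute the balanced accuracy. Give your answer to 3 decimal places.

0.638

Balanced accuracy = mean of per-class recall.
  class_0: recall = 20/44 = 0.4545
  class_1: recall = 8/23 = 0.3478
  class_2: recall = 32/37 = 0.8649
  class_3: recall = 23/26 = 0.8846
Mean = (0.4545 + 0.3478 + 0.8649 + 0.8846) / 4 = 0.638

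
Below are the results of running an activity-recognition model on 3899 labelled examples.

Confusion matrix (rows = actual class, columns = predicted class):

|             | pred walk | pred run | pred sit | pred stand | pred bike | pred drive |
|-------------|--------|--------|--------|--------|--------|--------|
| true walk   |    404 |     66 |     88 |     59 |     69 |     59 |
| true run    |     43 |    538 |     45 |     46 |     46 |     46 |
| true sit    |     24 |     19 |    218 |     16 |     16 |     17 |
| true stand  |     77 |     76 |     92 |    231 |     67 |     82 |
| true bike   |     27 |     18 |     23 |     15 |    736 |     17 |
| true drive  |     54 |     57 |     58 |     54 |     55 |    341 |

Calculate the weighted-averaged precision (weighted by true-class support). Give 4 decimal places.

0.6359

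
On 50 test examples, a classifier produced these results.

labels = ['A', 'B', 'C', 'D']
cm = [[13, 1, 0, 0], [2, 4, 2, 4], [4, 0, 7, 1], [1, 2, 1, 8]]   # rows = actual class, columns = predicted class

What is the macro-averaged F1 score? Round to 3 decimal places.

Per-class F1 score (2·TP/(2·TP+FP+FN)):
  A: TP=13, FP=2+4+1=7, FN=1+0+0=1 → 26/34 = 0.7647
  B: TP=4, FP=1+0+2=3, FN=2+2+4=8 → 8/19 = 0.4211
  C: TP=7, FP=0+2+1=3, FN=4+0+1=5 → 14/22 = 0.6364
  D: TP=8, FP=0+4+1=5, FN=1+2+1=4 → 16/25 = 0.6400
Macro-F1 score = mean = (0.7647 + 0.4211 + 0.6364 + 0.6400) / 4 = 0.616

0.616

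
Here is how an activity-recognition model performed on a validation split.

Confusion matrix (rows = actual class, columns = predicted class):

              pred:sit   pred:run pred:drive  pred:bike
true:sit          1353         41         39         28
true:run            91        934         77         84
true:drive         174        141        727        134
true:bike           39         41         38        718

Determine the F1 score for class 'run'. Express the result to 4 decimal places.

0.7973

Take TP from the diagonal, FP from the rest of the 'run' prediction marginal, FN from the rest of the 'run' actual marginal.
F1 score = 2·TP/(2·TP+FP+FN).
run: TP=934, FP=41+141+41=223, FN=91+77+84=252 → 1868/2343 = 0.79727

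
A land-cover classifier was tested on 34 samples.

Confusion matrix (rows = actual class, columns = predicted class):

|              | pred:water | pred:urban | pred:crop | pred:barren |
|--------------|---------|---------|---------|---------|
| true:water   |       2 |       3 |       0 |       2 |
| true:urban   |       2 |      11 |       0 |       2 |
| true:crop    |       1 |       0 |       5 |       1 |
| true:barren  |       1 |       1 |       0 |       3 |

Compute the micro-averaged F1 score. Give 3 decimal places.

0.618

Micro-averaging pools counts across classes: ΣTP=21, ΣFP=13, ΣFN=13.
Micro-F1 score = 2·TP/(2·TP+FP+FN) on pooled counts = 0.618 (equals overall accuracy in single-label multiclass).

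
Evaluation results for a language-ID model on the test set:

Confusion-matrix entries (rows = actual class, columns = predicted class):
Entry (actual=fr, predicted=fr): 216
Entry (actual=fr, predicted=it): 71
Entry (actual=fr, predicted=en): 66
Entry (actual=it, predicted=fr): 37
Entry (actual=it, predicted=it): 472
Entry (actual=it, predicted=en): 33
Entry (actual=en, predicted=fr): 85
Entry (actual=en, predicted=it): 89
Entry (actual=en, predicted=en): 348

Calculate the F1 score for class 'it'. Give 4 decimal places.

0.8041

Treat 'it' as positive and all other classes as negative.
F1 score = 2·TP/(2·TP+FP+FN).
it: TP=472, FP=71+89=160, FN=37+33=70 → 944/1174 = 0.80409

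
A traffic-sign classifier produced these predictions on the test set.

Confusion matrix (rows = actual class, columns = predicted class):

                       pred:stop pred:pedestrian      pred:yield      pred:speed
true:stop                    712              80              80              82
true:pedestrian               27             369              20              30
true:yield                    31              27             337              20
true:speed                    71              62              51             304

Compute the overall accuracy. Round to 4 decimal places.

0.7477

Accuracy = trace / total = (712+369+337+304=1722) / 2303 = 1722/2303 = 0.7477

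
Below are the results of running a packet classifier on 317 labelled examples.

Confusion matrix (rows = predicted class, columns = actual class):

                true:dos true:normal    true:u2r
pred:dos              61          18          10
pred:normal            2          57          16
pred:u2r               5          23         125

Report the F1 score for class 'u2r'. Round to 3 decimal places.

Take TP from the diagonal, FP from the rest of the 'u2r' prediction marginal, FN from the rest of the 'u2r' actual marginal.
F1 score = 2·TP/(2·TP+FP+FN).
u2r: TP=125, FP=5+23=28, FN=10+16=26 → 250/304 = 0.8224

0.822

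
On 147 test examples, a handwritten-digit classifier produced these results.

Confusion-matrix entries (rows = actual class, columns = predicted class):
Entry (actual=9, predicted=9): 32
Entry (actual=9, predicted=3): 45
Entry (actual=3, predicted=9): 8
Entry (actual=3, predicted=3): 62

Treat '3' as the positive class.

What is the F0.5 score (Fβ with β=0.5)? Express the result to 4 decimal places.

0.6225

Fβ = (1+β²)·TP / ((1+β²)·TP + β²·FN + FP), with β²=1/4
= 1.25·62 / (1.25·62 + 0.25·8 + 45) = 0.6225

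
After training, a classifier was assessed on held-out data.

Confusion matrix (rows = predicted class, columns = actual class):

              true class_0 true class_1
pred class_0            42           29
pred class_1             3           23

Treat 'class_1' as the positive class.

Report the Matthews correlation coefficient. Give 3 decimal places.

MCC = (TP·TN − FP·FN) / √((TP+FP)(TP+FN)(TN+FP)(TN+FN))
Numerator = 23·42 − 3·29 = 879
Denominator = √(26·52·45·71) = √4319640 = 2078.3744
MCC = 879 / 2078.3744 = 0.423

0.423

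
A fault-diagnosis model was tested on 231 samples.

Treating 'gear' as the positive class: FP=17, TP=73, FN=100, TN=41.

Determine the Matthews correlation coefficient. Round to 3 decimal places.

0.115

MCC = (TP·TN − FP·FN) / √((TP+FP)(TP+FN)(TN+FP)(TN+FN))
Numerator = 73·41 − 17·100 = 1293
Denominator = √(90·173·58·141) = √127331460 = 11284.1242
MCC = 1293 / 11284.1242 = 0.115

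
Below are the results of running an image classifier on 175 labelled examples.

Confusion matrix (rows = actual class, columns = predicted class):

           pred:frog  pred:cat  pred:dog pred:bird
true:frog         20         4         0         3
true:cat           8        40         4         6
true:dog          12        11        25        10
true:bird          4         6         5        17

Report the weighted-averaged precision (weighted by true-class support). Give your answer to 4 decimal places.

Per-class precision (TP/(TP+FP)):
  frog: TP=20, FP=8+12+4=24 → 20/44 = 0.45455
  cat: TP=40, FP=4+11+6=21 → 40/61 = 0.65574
  dog: TP=25, FP=0+4+5=9 → 25/34 = 0.73529
  bird: TP=17, FP=3+6+10=19 → 17/36 = 0.47222
Weighted-precision = Σ (supportᵢ/N)·precisionᵢ with N=175: (27/175)·0.45455 + (58/175)·0.65574 + (58/175)·0.73529 + (32/175)·0.47222 = 0.6175

0.6175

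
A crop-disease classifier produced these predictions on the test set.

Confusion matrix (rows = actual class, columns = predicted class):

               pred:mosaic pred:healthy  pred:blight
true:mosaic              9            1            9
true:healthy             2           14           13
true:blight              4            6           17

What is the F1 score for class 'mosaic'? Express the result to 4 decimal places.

Take TP from the diagonal, FP from the rest of the 'mosaic' prediction marginal, FN from the rest of the 'mosaic' actual marginal.
F1 score = 2·TP/(2·TP+FP+FN).
mosaic: TP=9, FP=2+4=6, FN=1+9=10 → 18/34 = 0.52941

0.5294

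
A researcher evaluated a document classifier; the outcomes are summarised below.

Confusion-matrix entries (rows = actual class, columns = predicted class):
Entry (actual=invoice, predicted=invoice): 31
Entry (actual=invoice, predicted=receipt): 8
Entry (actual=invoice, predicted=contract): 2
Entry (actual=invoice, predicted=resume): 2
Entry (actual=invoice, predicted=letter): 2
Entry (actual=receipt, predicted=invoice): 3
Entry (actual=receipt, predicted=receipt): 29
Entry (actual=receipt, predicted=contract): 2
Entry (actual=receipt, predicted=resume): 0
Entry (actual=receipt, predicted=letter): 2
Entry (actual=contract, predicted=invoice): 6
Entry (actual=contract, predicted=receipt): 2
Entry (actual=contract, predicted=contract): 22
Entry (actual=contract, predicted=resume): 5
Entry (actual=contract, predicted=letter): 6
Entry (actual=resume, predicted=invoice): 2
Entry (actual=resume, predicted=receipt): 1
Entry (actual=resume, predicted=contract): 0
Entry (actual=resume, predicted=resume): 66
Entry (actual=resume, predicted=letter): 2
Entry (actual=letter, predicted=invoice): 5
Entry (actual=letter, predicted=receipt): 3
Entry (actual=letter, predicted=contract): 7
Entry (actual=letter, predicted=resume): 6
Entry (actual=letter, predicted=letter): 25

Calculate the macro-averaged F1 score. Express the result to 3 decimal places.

0.697

Per-class F1 score (2·TP/(2·TP+FP+FN)):
  invoice: TP=31, FP=3+6+2+5=16, FN=8+2+2+2=14 → 62/92 = 0.6739
  receipt: TP=29, FP=8+2+1+3=14, FN=3+2+0+2=7 → 58/79 = 0.7342
  contract: TP=22, FP=2+2+0+7=11, FN=6+2+5+6=19 → 44/74 = 0.5946
  resume: TP=66, FP=2+0+5+6=13, FN=2+1+0+2=5 → 132/150 = 0.8800
  letter: TP=25, FP=2+2+6+2=12, FN=5+3+7+6=21 → 50/83 = 0.6024
Macro-F1 score = mean = (0.6739 + 0.7342 + 0.5946 + 0.8800 + 0.6024) / 5 = 0.697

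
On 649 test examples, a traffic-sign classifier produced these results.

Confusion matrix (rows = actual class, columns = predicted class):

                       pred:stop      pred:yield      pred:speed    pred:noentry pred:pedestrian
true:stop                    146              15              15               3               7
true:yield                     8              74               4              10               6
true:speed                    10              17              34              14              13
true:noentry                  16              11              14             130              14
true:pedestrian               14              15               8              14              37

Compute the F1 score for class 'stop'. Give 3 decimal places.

One-vs-rest for 'stop': TP = diagonal; FP = other classes predicted 'stop'; FN = 'stop' predicted as other.
F1 score = 2·TP/(2·TP+FP+FN).
stop: TP=146, FP=8+10+16+14=48, FN=15+15+3+7=40 → 292/380 = 0.7684

0.768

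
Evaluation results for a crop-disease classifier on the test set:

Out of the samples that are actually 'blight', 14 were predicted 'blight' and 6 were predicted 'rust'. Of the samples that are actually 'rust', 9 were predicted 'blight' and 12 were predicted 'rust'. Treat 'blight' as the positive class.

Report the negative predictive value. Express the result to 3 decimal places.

NPV = TN/(TN+FN) = 12/(12+6) = 0.667

0.667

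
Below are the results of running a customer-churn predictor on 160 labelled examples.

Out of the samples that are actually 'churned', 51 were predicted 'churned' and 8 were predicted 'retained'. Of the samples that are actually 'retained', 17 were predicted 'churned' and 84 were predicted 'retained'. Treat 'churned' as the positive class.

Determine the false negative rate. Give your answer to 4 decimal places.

0.1356

FNR = FN/(FN+TP) = 8/(8+51) = 0.1356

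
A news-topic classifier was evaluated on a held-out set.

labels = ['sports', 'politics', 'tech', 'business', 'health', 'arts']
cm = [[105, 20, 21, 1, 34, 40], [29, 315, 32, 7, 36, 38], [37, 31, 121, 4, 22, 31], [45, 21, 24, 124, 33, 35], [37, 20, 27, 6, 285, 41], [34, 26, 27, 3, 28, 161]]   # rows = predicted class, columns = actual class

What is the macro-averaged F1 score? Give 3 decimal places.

0.562

Per-class F1 score (2·TP/(2·TP+FP+FN)):
  sports: TP=105, FP=20+21+1+34+40=116, FN=29+37+45+37+34=182 → 210/508 = 0.4134
  politics: TP=315, FP=29+32+7+36+38=142, FN=20+31+21+20+26=118 → 630/890 = 0.7079
  tech: TP=121, FP=37+31+4+22+31=125, FN=21+32+24+27+27=131 → 242/498 = 0.4859
  business: TP=124, FP=45+21+24+33+35=158, FN=1+7+4+6+3=21 → 248/427 = 0.5808
  health: TP=285, FP=37+20+27+6+41=131, FN=34+36+22+33+28=153 → 570/854 = 0.6674
  arts: TP=161, FP=34+26+27+3+28=118, FN=40+38+31+35+41=185 → 322/625 = 0.5152
Macro-F1 score = mean = (0.4134 + 0.7079 + 0.4859 + 0.5808 + 0.6674 + 0.5152) / 6 = 0.562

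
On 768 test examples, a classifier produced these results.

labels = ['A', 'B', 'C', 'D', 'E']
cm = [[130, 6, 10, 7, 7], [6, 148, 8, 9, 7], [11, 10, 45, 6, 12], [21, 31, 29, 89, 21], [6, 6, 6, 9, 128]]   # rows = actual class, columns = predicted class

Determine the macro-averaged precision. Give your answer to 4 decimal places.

Per-class precision (TP/(TP+FP)):
  A: TP=130, FP=6+11+21+6=44 → 130/174 = 0.74713
  B: TP=148, FP=6+10+31+6=53 → 148/201 = 0.73632
  C: TP=45, FP=10+8+29+6=53 → 45/98 = 0.45918
  D: TP=89, FP=7+9+6+9=31 → 89/120 = 0.74167
  E: TP=128, FP=7+7+12+21=47 → 128/175 = 0.73143
Macro-precision = mean = (0.74713 + 0.73632 + 0.45918 + 0.74167 + 0.73143) / 5 = 0.6831

0.6831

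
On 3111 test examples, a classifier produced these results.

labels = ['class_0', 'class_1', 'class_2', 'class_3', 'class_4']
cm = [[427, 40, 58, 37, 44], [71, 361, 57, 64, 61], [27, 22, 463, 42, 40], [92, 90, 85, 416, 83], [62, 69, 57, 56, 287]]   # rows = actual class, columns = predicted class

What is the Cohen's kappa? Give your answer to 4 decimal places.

Observed agreement pₒ = trace/N = 1954/3111 = 0.62809
Expected agreement pₑ = Σ (rowᵢ·colᵢ)/N² = (606·679 + 614·582 + 594·720 + 766·615 + 531·515)/3111² = 0.20056
κ = (pₒ − pₑ)/(1 − pₑ) = (0.62809 − 0.20056)/(1 − 0.20056) = 0.5348

0.5348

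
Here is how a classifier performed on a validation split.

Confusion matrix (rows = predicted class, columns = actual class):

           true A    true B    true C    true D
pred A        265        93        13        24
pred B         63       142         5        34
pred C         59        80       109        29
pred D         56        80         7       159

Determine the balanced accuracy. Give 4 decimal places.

Balanced accuracy = mean of per-class recall.
  A: recall = 265/443 = 0.59819
  B: recall = 142/395 = 0.35949
  C: recall = 109/134 = 0.81343
  D: recall = 159/246 = 0.64634
Mean = (0.59819 + 0.35949 + 0.81343 + 0.64634) / 4 = 0.6044

0.6044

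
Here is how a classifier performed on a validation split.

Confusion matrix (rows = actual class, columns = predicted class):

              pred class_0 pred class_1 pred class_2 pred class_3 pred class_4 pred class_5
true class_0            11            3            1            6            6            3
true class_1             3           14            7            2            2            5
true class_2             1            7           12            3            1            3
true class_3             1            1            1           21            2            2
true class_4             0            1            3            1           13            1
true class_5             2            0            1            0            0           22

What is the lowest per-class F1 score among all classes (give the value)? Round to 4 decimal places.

Per-class F1 score (2·TP/(2·TP+FP+FN)):
  class_0: TP=11, FP=3+1+1+0+2=7, FN=3+1+6+6+3=19 → 22/48 = 0.45833
  class_1: TP=14, FP=3+7+1+1+0=12, FN=3+7+2+2+5=19 → 28/59 = 0.47458
  class_2: TP=12, FP=1+7+1+3+1=13, FN=1+7+3+1+3=15 → 24/52 = 0.46154
  class_3: TP=21, FP=6+2+3+1+0=12, FN=1+1+1+2+2=7 → 42/61 = 0.68852
  class_4: TP=13, FP=6+2+1+2+0=11, FN=0+1+3+1+1=6 → 26/43 = 0.60465
  class_5: TP=22, FP=3+5+3+2+1=14, FN=2+0+1+0+0=3 → 44/61 = 0.72131
Lowest is class 'class_0' with F1 score = 0.4583.

0.4583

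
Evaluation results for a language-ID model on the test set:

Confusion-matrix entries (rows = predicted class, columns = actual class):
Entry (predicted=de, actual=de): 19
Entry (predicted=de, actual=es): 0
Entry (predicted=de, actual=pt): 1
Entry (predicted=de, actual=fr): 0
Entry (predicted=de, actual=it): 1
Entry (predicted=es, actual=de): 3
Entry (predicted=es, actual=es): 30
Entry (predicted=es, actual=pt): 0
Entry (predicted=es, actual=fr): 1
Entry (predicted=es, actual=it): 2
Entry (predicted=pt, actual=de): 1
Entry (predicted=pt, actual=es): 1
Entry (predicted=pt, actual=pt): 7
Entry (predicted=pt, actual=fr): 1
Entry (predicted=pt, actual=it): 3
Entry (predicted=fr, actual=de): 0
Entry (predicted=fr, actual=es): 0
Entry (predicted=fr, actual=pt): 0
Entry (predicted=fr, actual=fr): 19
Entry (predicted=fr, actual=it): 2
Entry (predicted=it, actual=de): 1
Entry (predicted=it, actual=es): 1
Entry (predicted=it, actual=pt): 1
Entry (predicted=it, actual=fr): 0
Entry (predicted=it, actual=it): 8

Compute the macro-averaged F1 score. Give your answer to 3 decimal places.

0.772

Per-class F1 score (2·TP/(2·TP+FP+FN)):
  de: TP=19, FP=0+1+0+1=2, FN=3+1+0+1=5 → 38/45 = 0.8444
  es: TP=30, FP=3+0+1+2=6, FN=0+1+0+1=2 → 60/68 = 0.8824
  pt: TP=7, FP=1+1+1+3=6, FN=1+0+0+1=2 → 14/22 = 0.6364
  fr: TP=19, FP=0+0+0+2=2, FN=0+1+1+0=2 → 38/42 = 0.9048
  it: TP=8, FP=1+1+1+0=3, FN=1+2+3+2=8 → 16/27 = 0.5926
Macro-F1 score = mean = (0.8444 + 0.8824 + 0.6364 + 0.9048 + 0.5926) / 5 = 0.772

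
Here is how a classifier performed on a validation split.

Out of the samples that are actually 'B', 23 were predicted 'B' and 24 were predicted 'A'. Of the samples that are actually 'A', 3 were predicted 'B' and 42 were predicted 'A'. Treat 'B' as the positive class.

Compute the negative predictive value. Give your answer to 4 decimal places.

0.6364

NPV = TN/(TN+FN) = 42/(42+24) = 0.6364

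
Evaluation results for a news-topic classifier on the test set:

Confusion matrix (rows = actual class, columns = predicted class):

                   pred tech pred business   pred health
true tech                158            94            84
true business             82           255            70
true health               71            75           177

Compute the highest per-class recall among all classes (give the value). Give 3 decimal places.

0.627

Per-class recall (TP/(TP+FN)):
  tech: TP=158, FN=94+84=178 → 158/336 = 0.4702
  business: TP=255, FN=82+70=152 → 255/407 = 0.6265
  health: TP=177, FN=71+75=146 → 177/323 = 0.5480
Highest is class 'business' with recall = 0.627.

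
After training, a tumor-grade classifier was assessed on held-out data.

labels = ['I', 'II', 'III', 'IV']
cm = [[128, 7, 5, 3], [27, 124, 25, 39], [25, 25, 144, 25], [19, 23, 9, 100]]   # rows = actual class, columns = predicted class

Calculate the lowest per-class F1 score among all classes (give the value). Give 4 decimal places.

Per-class F1 score (2·TP/(2·TP+FP+FN)):
  I: TP=128, FP=27+25+19=71, FN=7+5+3=15 → 256/342 = 0.74854
  II: TP=124, FP=7+25+23=55, FN=27+25+39=91 → 248/394 = 0.62944
  III: TP=144, FP=5+25+9=39, FN=25+25+25=75 → 288/402 = 0.71642
  IV: TP=100, FP=3+39+25=67, FN=19+23+9=51 → 200/318 = 0.62893
Lowest is class 'IV' with F1 score = 0.6289.

0.6289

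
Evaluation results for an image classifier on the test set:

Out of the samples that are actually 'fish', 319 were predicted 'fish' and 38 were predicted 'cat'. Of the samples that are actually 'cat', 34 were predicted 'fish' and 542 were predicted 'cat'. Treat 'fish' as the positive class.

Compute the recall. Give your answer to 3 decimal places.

0.894

Recall = TP/(TP+FN) = 319/(319+38) = 319/357 = 0.894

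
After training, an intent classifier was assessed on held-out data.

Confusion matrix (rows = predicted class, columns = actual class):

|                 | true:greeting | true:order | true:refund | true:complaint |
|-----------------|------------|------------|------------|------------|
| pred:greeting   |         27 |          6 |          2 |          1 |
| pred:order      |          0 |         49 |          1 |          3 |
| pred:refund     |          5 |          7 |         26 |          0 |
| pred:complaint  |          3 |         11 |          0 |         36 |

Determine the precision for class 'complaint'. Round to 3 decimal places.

0.720

One-vs-rest for 'complaint': TP = diagonal; FP = other classes predicted 'complaint'; FN = 'complaint' predicted as other.
precision = TP/(TP+FP).
complaint: TP=36, FP=3+11+0=14 → 36/50 = 0.7200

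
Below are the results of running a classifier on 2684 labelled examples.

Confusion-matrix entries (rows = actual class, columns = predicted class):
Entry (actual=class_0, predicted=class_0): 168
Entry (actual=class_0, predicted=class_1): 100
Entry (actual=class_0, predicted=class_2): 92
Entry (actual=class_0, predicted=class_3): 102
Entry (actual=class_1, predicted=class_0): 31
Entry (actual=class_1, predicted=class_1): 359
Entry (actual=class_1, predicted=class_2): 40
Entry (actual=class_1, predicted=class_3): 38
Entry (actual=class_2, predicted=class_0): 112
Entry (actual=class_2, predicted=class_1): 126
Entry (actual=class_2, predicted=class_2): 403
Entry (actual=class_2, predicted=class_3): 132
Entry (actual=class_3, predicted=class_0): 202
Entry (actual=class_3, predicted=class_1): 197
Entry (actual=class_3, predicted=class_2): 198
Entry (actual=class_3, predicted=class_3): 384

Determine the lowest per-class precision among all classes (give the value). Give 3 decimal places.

0.327

Per-class precision (TP/(TP+FP)):
  class_0: TP=168, FP=31+112+202=345 → 168/513 = 0.3275
  class_1: TP=359, FP=100+126+197=423 → 359/782 = 0.4591
  class_2: TP=403, FP=92+40+198=330 → 403/733 = 0.5498
  class_3: TP=384, FP=102+38+132=272 → 384/656 = 0.5854
Lowest is class 'class_0' with precision = 0.327.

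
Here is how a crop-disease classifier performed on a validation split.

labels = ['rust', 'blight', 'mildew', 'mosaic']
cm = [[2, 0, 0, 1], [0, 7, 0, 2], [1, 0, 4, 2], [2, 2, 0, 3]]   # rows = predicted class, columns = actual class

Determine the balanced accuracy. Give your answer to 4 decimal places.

Balanced accuracy = mean of per-class recall.
  rust: recall = 2/5 = 0.40000
  blight: recall = 7/9 = 0.77778
  mildew: recall = 4/4 = 1.00000
  mosaic: recall = 3/8 = 0.37500
Mean = (0.40000 + 0.77778 + 1.00000 + 0.37500) / 4 = 0.6382

0.6382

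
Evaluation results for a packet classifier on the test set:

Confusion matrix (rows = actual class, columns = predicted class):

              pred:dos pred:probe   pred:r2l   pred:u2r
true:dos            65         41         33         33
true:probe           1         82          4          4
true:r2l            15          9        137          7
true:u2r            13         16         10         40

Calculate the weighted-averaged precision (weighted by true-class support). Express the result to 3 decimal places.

Per-class precision (TP/(TP+FP)):
  dos: TP=65, FP=1+15+13=29 → 65/94 = 0.6915
  probe: TP=82, FP=41+9+16=66 → 82/148 = 0.5541
  r2l: TP=137, FP=33+4+10=47 → 137/184 = 0.7446
  u2r: TP=40, FP=33+4+7=44 → 40/84 = 0.4762
Weighted-precision = Σ (supportᵢ/N)·precisionᵢ with N=510: (172/510)·0.6915 + (91/510)·0.5541 + (168/510)·0.7446 + (79/510)·0.4762 = 0.651

0.651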